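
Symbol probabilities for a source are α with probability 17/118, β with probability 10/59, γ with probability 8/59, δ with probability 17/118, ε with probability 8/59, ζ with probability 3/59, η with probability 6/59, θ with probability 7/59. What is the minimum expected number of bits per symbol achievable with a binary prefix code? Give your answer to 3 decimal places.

2.983 bits/symbol

Repeatedly combine the two least-probable nodes; the expected code length is the sum of the merged weights.
merge 3/59 + 6/59 → 9/59
merge 7/59 + 8/59 → 15/59
merge 8/59 + 17/118 → 33/118
merge 17/118 + 9/59 → 35/118
merge 10/59 + 15/59 → 25/59
merge 33/118 + 35/118 → 34/59
merge 25/59 + 34/59 → 1
L = 9/59 + 15/59 + 33/118 + 35/118 + 25/59 + 34/59 + 1 = 176/59 ≈ 2.983 bits/symbol.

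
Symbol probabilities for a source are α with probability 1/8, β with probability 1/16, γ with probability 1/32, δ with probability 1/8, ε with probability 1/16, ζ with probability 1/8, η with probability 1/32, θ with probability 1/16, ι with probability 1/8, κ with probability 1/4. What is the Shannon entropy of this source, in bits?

3.0625 bits

Each probability is a power of 1/2, so log₂(1/p) is an integer.
H = Σ p·log₂(1/p) = 1/8·3 + 1/16·4 + 1/32·5 + 1/8·3 + 1/16·4 + 1/8·3 + 1/32·5 + 1/16·4 + 1/8·3 + 1/4·2 = 3.0625 bits.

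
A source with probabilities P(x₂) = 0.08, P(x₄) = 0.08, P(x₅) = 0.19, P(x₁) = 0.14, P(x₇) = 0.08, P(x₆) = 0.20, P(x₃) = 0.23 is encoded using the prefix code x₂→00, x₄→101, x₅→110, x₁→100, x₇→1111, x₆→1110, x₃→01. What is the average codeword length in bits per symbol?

2.97 bits/symbol

L̄ = Σ pᵢ·ℓᵢ = 0.08·2 + 0.08·3 + 0.19·3 + 0.14·3 + 0.08·4 + 0.20·4 + 0.23·2 = 2.97 bits/symbol.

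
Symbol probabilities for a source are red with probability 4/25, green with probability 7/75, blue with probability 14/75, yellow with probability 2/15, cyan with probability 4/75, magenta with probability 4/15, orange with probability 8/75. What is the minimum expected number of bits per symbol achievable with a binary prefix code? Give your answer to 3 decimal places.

2.693 bits/symbol

Repeatedly combine the two least-probable nodes; the expected code length is the sum of the merged weights.
merge 4/75 + 7/75 → 11/75
merge 8/75 + 2/15 → 6/25
merge 11/75 + 4/25 → 23/75
merge 14/75 + 6/25 → 32/75
merge 4/15 + 23/75 → 43/75
merge 32/75 + 43/75 → 1
L = 11/75 + 6/25 + 23/75 + 32/75 + 43/75 + 1 = 202/75 ≈ 2.693 bits/symbol.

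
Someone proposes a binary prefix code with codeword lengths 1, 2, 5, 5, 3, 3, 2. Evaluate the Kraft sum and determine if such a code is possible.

With common denominator 2^5 = 32: Σ 2^(−ℓᵢ) = 16/32 + 8/32 + 1/32 + 1/32 + 4/32 + 4/32 + 8/32 = 42/32 = 1.3125.
Kraft's inequality requires Σ ≤ 1; here Σ = 1.3125 > 1, so no such prefix code exists.

1.3125; no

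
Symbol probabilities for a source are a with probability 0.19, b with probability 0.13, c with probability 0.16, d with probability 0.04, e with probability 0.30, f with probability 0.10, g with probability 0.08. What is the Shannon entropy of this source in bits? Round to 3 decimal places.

H = −Σ pᵢ log₂ pᵢ.
−0.19·log₂(0.19) = 0.4552
−0.13·log₂(0.13) = 0.3826
−0.16·log₂(0.16) = 0.4230
−0.04·log₂(0.04) = 0.1858
−0.30·log₂(0.30) = 0.5211
−0.10·log₂(0.10) = 0.3322
−0.08·log₂(0.08) = 0.2915
Sum ≈ 2.5914 → 2.591 bits.

2.591 bits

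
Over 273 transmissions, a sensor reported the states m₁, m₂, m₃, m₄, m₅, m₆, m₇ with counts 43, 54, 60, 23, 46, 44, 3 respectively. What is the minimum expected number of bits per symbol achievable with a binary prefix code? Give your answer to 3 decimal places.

2.678 bits/symbol

Probabilities are the counts divided by 273.
Repeatedly combine the two least-probable nodes; the expected code length is the sum of the merged weights.
merge 1/91 + 23/273 → 2/21
merge 2/21 + 43/273 → 23/91
merge 44/273 + 46/273 → 30/91
merge 18/91 + 20/91 → 38/91
merge 23/91 + 30/91 → 53/91
merge 38/91 + 53/91 → 1
L = 2/21 + 23/91 + 30/91 + 38/91 + 53/91 + 1 = 731/273 ≈ 2.678 bits/symbol.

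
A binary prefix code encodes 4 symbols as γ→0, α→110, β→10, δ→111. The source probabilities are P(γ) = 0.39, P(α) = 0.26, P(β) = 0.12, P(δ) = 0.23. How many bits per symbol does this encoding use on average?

L̄ = Σ pᵢ·ℓᵢ = 0.39·1 + 0.26·3 + 0.12·2 + 0.23·3 = 2.1 bits/symbol.

2.1 bits/symbol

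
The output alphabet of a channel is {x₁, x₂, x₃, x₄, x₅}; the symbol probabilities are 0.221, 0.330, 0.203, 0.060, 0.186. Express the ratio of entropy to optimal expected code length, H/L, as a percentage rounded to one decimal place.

96.7%

Entropy H = −Σ p log₂ p ≈ 2.1710 bits.
Huffman merges: 3/50+93/500→123/500; 203/1000+221/1000→53/125; 123/500+33/100→72/125; 53/125+72/125→1. L = 1123/500 ≈ 2.2460.
Efficiency = H/L = 2.1710/2.2460 = 96.7%.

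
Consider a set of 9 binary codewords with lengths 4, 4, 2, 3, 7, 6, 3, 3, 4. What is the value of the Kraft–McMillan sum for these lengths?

With common denominator 2^7 = 128: Σ 2^(−ℓᵢ) = 8/128 + 8/128 + 32/128 + 16/128 + 1/128 + 2/128 + 16/128 + 16/128 + 8/128 = 107/128 = 0.8359375.

0.8359375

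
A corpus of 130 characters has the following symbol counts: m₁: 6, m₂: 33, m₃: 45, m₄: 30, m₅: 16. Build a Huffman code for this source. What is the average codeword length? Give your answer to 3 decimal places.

2.169 bits/symbol

Probabilities are the counts divided by 130.
Repeatedly combine the two least-probable nodes; the expected code length is the sum of the merged weights.
merge 3/65 + 8/65 → 11/65
merge 11/65 + 3/13 → 2/5
merge 33/130 + 9/26 → 3/5
merge 2/5 + 3/5 → 1
L = 11/65 + 2/5 + 3/5 + 1 = 141/65 ≈ 2.169 bits/symbol.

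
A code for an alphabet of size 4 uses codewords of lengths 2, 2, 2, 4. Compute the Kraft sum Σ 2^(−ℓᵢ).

0.8125

With common denominator 2^4 = 16: Σ 2^(−ℓᵢ) = 4/16 + 4/16 + 4/16 + 1/16 = 13/16 = 0.8125.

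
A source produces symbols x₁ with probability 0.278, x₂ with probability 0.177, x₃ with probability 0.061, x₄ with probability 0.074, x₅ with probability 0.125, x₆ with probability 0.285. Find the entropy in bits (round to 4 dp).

2.3708 bits

H = −Σ pᵢ log₂ pᵢ.
−0.278·log₂(0.278) = 0.5134
−0.177·log₂(0.177) = 0.4422
−0.061·log₂(0.061) = 0.2461
−0.074·log₂(0.074) = 0.2780
−0.125·log₂(0.125) = 0.3750
−0.285·log₂(0.285) = 0.5161
Sum ≈ 2.3708 → 2.3708 bits.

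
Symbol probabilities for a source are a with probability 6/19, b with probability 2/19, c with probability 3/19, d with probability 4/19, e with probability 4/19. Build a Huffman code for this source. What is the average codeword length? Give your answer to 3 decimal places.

2.263 bits/symbol

Repeatedly combine the two least-probable nodes; the expected code length is the sum of the merged weights.
merge 2/19 + 3/19 → 5/19
merge 4/19 + 4/19 → 8/19
merge 5/19 + 6/19 → 11/19
merge 8/19 + 11/19 → 1
L = 5/19 + 8/19 + 11/19 + 1 = 43/19 ≈ 2.263 bits/symbol.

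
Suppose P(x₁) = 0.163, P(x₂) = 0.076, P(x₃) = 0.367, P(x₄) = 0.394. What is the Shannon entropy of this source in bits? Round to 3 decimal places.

1.769 bits

H = −Σ pᵢ log₂ pᵢ.
−0.163·log₂(0.163) = 0.4266
−0.076·log₂(0.076) = 0.2826
−0.367·log₂(0.367) = 0.5307
−0.394·log₂(0.394) = 0.5294
Sum ≈ 1.7693 → 1.769 bits.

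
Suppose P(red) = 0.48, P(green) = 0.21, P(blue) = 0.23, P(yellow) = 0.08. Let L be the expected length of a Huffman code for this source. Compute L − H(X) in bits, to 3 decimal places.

Entropy H = −Σ p log₂ p ≈ 1.7603 bits.
Huffman merges: 2/25+21/100→29/100; 23/100+29/100→13/25; 12/25+13/25→1. L = 181/100 ≈ 1.8100.
L − H = 1.8100 − 1.7603 = 0.050 bits.

0.050 bits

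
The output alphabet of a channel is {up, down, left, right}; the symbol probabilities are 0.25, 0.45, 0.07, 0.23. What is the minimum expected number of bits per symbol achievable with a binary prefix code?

Repeatedly combine the two least-probable nodes; the expected code length is the sum of the merged weights.
merge 7/100 + 23/100 → 3/10
merge 1/4 + 3/10 → 11/20
merge 9/20 + 11/20 → 1
L = 3/10 + 11/20 + 1 = 37/20 = 1.85 bits/symbol.

1.85 bits/symbol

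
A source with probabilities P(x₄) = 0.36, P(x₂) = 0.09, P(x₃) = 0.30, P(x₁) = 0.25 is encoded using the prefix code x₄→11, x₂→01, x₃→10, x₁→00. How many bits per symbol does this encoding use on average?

2 bits/symbol

L̄ = Σ pᵢ·ℓᵢ = 0.36·2 + 0.09·2 + 0.30·2 + 0.25·2 = 2 bits/symbol.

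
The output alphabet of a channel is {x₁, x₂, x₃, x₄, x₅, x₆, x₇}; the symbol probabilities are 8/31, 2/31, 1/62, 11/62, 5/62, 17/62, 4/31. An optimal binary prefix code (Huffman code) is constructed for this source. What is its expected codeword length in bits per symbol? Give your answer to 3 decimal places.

Repeatedly combine the two least-probable nodes; the expected code length is the sum of the merged weights.
merge 1/62 + 2/31 → 5/62
merge 5/62 + 5/62 → 5/31
merge 4/31 + 5/31 → 9/31
merge 11/62 + 8/31 → 27/62
merge 17/62 + 9/31 → 35/62
merge 27/62 + 35/62 → 1
L = 5/62 + 5/31 + 9/31 + 27/62 + 35/62 + 1 = 157/62 ≈ 2.532 bits/symbol.

2.532 bits/symbol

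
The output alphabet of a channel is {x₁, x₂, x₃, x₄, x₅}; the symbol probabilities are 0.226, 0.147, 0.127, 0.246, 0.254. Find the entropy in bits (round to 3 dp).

2.270 bits

H = −Σ pᵢ log₂ pᵢ.
−0.226·log₂(0.226) = 0.4849
−0.147·log₂(0.147) = 0.4066
−0.127·log₂(0.127) = 0.3781
−0.246·log₂(0.246) = 0.4977
−0.254·log₂(0.254) = 0.5022
Sum ≈ 2.2695 → 2.270 bits.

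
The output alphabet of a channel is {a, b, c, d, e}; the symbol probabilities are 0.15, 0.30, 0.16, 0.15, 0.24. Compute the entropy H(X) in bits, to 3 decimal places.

H = −Σ pᵢ log₂ pᵢ.
−0.15·log₂(0.15) = 0.4105
−0.30·log₂(0.30) = 0.5211
−0.16·log₂(0.16) = 0.4230
−0.15·log₂(0.15) = 0.4105
−0.24·log₂(0.24) = 0.4941
Sum ≈ 2.2593 → 2.259 bits.

2.259 bits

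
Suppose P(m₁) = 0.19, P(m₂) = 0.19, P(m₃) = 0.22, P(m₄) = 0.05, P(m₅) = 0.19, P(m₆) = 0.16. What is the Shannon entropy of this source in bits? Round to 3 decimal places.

2.485 bits

H = −Σ pᵢ log₂ pᵢ.
−0.19·log₂(0.19) = 0.4552
−0.19·log₂(0.19) = 0.4552
−0.22·log₂(0.22) = 0.4806
−0.05·log₂(0.05) = 0.2161
−0.19·log₂(0.19) = 0.4552
−0.16·log₂(0.16) = 0.4230
Sum ≈ 2.4854 → 2.485 bits.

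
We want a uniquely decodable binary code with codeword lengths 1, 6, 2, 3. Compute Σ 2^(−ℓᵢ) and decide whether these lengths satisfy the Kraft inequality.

With common denominator 2^6 = 64: Σ 2^(−ℓᵢ) = 32/64 + 1/64 + 16/64 + 8/64 = 57/64 = 0.890625.
Kraft's inequality requires Σ ≤ 1; here Σ = 0.890625 ≤ 1, so such a prefix code exists.

0.890625; yes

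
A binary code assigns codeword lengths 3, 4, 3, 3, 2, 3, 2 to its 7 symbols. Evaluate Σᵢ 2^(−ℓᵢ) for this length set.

1.0625

With common denominator 2^4 = 16: Σ 2^(−ℓᵢ) = 2/16 + 1/16 + 2/16 + 2/16 + 4/16 + 2/16 + 4/16 = 17/16 = 1.0625.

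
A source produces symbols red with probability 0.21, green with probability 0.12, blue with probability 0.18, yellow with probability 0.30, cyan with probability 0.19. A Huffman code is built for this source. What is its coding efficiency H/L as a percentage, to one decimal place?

Entropy H = −Σ p log₂ p ≈ 2.2615 bits.
Huffman merges: 3/25+9/50→3/10; 19/100+21/100→2/5; 3/10+3/10→3/5; 2/5+3/5→1. L = 23/10 ≈ 2.3000.
Efficiency = H/L = 2.2615/2.3000 = 98.3%.

98.3%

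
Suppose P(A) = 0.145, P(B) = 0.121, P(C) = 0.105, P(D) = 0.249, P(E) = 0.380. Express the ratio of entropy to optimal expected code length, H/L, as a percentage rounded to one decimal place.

96.7%

Entropy H = −Σ p log₂ p ≈ 2.1439 bits.
Huffman merges: 21/200+121/1000→113/500; 29/200+113/500→371/1000; 249/1000+371/1000→31/50; 19/50+31/50→1. L = 2217/1000 ≈ 2.2170.
Efficiency = H/L = 2.1439/2.2170 = 96.7%.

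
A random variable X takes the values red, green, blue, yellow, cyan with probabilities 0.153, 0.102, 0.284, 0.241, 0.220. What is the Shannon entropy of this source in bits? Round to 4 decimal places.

2.2414 bits

H = −Σ pᵢ log₂ pᵢ.
−0.153·log₂(0.153) = 0.4144
−0.102·log₂(0.102) = 0.3359
−0.284·log₂(0.284) = 0.5158
−0.241·log₂(0.241) = 0.4947
−0.220·log₂(0.220) = 0.4806
Sum ≈ 2.2414 → 2.2414 bits.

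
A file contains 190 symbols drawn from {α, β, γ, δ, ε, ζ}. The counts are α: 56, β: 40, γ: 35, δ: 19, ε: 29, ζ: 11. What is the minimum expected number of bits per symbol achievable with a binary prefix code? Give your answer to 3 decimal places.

Probabilities are the counts divided by 190.
Repeatedly combine the two least-probable nodes; the expected code length is the sum of the merged weights.
merge 11/190 + 1/10 → 3/19
merge 29/190 + 3/19 → 59/190
merge 7/38 + 4/19 → 15/38
merge 28/95 + 59/190 → 23/38
merge 15/38 + 23/38 → 1
L = 3/19 + 59/190 + 15/38 + 23/38 + 1 = 469/190 ≈ 2.468 bits/symbol.

2.468 bits/symbol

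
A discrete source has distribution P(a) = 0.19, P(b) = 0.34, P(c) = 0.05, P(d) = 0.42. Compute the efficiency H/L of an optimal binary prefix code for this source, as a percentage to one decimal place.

94.8%

Entropy H = −Σ p log₂ p ≈ 1.7261 bits.
Huffman merges: 1/20+19/100→6/25; 6/25+17/50→29/50; 21/50+29/50→1. L = 91/50 ≈ 1.8200.
Efficiency = H/L = 1.7261/1.8200 = 94.8%.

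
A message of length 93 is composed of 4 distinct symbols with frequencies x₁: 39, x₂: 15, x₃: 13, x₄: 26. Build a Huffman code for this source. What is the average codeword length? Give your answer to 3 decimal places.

Probabilities are the counts divided by 93.
Repeatedly combine the two least-probable nodes; the expected code length is the sum of the merged weights.
merge 13/93 + 5/31 → 28/93
merge 26/93 + 28/93 → 18/31
merge 13/31 + 18/31 → 1
L = 28/93 + 18/31 + 1 = 175/93 ≈ 1.882 bits/symbol.

1.882 bits/symbol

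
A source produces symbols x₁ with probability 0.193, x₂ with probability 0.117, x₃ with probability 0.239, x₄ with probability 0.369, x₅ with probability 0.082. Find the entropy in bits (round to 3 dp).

2.140 bits

H = −Σ pᵢ log₂ pᵢ.
−0.193·log₂(0.193) = 0.4581
−0.117·log₂(0.117) = 0.3622
−0.239·log₂(0.239) = 0.4935
−0.369·log₂(0.369) = 0.5307
−0.082·log₂(0.082) = 0.2959
Sum ≈ 2.1403 → 2.140 bits.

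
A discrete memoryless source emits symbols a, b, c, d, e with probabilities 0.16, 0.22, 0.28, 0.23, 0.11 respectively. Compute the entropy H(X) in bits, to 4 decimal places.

H = −Σ pᵢ log₂ pᵢ.
−0.16·log₂(0.16) = 0.4230
−0.22·log₂(0.22) = 0.4806
−0.28·log₂(0.28) = 0.5142
−0.23·log₂(0.23) = 0.4877
−0.11·log₂(0.11) = 0.3503
Sum ≈ 2.2558 → 2.2558 bits.

2.2558 bits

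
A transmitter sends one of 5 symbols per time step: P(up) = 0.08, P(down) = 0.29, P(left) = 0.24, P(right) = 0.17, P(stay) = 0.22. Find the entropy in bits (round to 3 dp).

H = −Σ pᵢ log₂ pᵢ.
−0.08·log₂(0.08) = 0.2915
−0.29·log₂(0.29) = 0.5179
−0.24·log₂(0.24) = 0.4941
−0.17·log₂(0.17) = 0.4346
−0.22·log₂(0.22) = 0.4806
Sum ≈ 2.2187 → 2.219 bits.

2.219 bits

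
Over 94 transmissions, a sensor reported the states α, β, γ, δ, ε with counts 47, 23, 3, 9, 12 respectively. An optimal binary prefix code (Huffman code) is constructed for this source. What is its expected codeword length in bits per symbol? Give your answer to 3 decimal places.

1.883 bits/symbol

Probabilities are the counts divided by 94.
Repeatedly combine the two least-probable nodes; the expected code length is the sum of the merged weights.
merge 3/94 + 9/94 → 6/47
merge 6/47 + 6/47 → 12/47
merge 23/94 + 12/47 → 1/2
merge 1/2 + 1/2 → 1
L = 6/47 + 12/47 + 1/2 + 1 = 177/94 ≈ 1.883 bits/symbol.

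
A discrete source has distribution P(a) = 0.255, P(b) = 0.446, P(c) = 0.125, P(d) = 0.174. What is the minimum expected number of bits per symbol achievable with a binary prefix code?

1.853 bits/symbol

Repeatedly combine the two least-probable nodes; the expected code length is the sum of the merged weights.
merge 1/8 + 87/500 → 299/1000
merge 51/200 + 299/1000 → 277/500
merge 223/500 + 277/500 → 1
L = 299/1000 + 277/500 + 1 = 1853/1000 = 1.853 bits/symbol.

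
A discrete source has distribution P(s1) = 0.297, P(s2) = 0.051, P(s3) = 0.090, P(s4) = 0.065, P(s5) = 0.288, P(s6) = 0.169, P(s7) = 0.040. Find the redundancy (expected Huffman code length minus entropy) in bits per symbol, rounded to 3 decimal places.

Entropy H = −Σ p log₂ p ≈ 2.4446 bits.
Huffman merges: 1/25+51/1000→91/1000; 13/200+9/100→31/200; 91/1000+31/200→123/500; 169/1000+123/500→83/200; 36/125+297/1000→117/200; 83/200+117/200→1. L = 623/250 ≈ 2.4920.
L − H = 2.4920 − 2.4446 = 0.047 bits.

0.047 bits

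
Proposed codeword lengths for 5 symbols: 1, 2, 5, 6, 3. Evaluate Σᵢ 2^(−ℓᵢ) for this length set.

With common denominator 2^6 = 64: Σ 2^(−ℓᵢ) = 32/64 + 16/64 + 2/64 + 1/64 + 8/64 = 59/64 = 0.921875.

0.921875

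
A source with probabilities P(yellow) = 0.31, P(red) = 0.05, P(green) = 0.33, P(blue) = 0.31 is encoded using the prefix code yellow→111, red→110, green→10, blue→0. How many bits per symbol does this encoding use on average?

2.05 bits/symbol

L̄ = Σ pᵢ·ℓᵢ = 0.31·3 + 0.05·3 + 0.33·2 + 0.31·1 = 2.05 bits/symbol.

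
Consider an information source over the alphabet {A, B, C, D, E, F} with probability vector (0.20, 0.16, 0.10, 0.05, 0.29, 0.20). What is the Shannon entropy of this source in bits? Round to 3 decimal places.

H = −Σ pᵢ log₂ pᵢ.
−0.20·log₂(0.20) = 0.4644
−0.16·log₂(0.16) = 0.4230
−0.10·log₂(0.10) = 0.3322
−0.05·log₂(0.05) = 0.2161
−0.29·log₂(0.29) = 0.5179
−0.20·log₂(0.20) = 0.4644
Sum ≈ 2.4180 → 2.418 bits.

2.418 bits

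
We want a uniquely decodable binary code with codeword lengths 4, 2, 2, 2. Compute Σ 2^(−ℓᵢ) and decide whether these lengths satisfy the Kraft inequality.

With common denominator 2^4 = 16: Σ 2^(−ℓᵢ) = 1/16 + 4/16 + 4/16 + 4/16 = 13/16 = 0.8125.
Kraft's inequality requires Σ ≤ 1; here Σ = 0.8125 ≤ 1, so such a prefix code exists.

0.8125; yes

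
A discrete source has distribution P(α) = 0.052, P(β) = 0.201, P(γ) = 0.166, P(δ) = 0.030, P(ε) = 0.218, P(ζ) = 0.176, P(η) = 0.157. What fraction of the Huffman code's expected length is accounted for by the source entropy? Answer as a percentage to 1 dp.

Entropy H = −Σ p log₂ p ≈ 2.6085 bits.
Huffman merges: 3/100+13/250→41/500; 41/500+157/1000→239/1000; 83/500+22/125→171/500; 201/1000+109/500→419/1000; 239/1000+171/500→581/1000; 419/1000+581/1000→1. L = 2663/1000 ≈ 2.6630.
Efficiency = H/L = 2.6085/2.6630 = 98.0%.

98.0%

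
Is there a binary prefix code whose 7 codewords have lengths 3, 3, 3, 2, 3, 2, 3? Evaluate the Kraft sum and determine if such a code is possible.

1.125; no

With common denominator 2^3 = 8: Σ 2^(−ℓᵢ) = 1/8 + 1/8 + 1/8 + 2/8 + 1/8 + 2/8 + 1/8 = 9/8 = 1.125.
Kraft's inequality requires Σ ≤ 1; here Σ = 1.125 > 1, so no such prefix code exists.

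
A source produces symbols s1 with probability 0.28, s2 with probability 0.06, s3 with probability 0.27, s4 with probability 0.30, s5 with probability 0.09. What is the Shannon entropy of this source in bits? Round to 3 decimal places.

H = −Σ pᵢ log₂ pᵢ.
−0.28·log₂(0.28) = 0.5142
−0.06·log₂(0.06) = 0.2435
−0.27·log₂(0.27) = 0.5100
−0.30·log₂(0.30) = 0.5211
−0.09·log₂(0.09) = 0.3127
Sum ≈ 2.1015 → 2.102 bits.

2.102 bits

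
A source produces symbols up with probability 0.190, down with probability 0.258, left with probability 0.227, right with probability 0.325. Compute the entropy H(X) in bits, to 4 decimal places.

H = −Σ pᵢ log₂ pᵢ.
−0.190·log₂(0.190) = 0.4552
−0.258·log₂(0.258) = 0.5043
−0.227·log₂(0.227) = 0.4856
−0.325·log₂(0.325) = 0.5270
Sum ≈ 1.9721 → 1.9721 bits.

1.9721 bits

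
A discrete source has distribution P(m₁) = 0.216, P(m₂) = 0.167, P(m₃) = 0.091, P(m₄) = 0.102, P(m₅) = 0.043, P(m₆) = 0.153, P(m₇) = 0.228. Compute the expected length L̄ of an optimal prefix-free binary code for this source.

Repeatedly combine the two least-probable nodes; the expected code length is the sum of the merged weights.
merge 43/1000 + 91/1000 → 67/500
merge 51/500 + 67/500 → 59/250
merge 153/1000 + 167/1000 → 8/25
merge 27/125 + 57/250 → 111/250
merge 59/250 + 8/25 → 139/250
merge 111/250 + 139/250 → 1
L = 67/500 + 59/250 + 8/25 + 111/250 + 139/250 + 1 = 269/100 = 2.69 bits/symbol.

2.69 bits/symbol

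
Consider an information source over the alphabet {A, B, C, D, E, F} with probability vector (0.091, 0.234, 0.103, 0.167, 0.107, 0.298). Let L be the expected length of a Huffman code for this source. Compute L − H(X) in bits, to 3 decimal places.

0.029 bits

Entropy H = −Σ p log₂ p ≈ 2.4395 bits.
Huffman merges: 91/1000+103/1000→97/500; 107/1000+167/1000→137/500; 97/500+117/500→107/250; 137/500+149/500→143/250; 107/250+143/250→1. L = 617/250 ≈ 2.4680.
L − H = 2.4680 − 2.4395 = 0.029 bits.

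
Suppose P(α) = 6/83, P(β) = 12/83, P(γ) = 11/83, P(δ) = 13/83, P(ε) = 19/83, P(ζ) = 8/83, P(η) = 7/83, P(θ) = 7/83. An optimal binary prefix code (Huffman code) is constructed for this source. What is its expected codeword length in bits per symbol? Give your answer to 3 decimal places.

Repeatedly combine the two least-probable nodes; the expected code length is the sum of the merged weights.
merge 6/83 + 7/83 → 13/83
merge 7/83 + 8/83 → 15/83
merge 11/83 + 12/83 → 23/83
merge 13/83 + 13/83 → 26/83
merge 15/83 + 19/83 → 34/83
merge 23/83 + 26/83 → 49/83
merge 34/83 + 49/83 → 1
L = 13/83 + 15/83 + 23/83 + 26/83 + 34/83 + 49/83 + 1 = 243/83 ≈ 2.928 bits/symbol.

2.928 bits/symbol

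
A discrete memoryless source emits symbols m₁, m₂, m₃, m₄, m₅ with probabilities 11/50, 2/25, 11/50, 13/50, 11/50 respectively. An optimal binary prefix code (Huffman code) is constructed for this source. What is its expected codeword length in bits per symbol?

2.3 bits/symbol

Repeatedly combine the two least-probable nodes; the expected code length is the sum of the merged weights.
merge 2/25 + 11/50 → 3/10
merge 11/50 + 11/50 → 11/25
merge 13/50 + 3/10 → 14/25
merge 11/25 + 14/25 → 1
L = 3/10 + 11/25 + 14/25 + 1 = 23/10 = 2.3 bits/symbol.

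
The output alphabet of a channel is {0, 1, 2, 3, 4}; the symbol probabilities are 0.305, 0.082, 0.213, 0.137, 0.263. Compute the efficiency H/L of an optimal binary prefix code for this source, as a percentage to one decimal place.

98.8%

Entropy H = −Σ p log₂ p ≈ 2.1932 bits.
Huffman merges: 41/500+137/1000→219/1000; 213/1000+219/1000→54/125; 263/1000+61/200→71/125; 54/125+71/125→1. L = 2219/1000 ≈ 2.2190.
Efficiency = H/L = 2.1932/2.2190 = 98.8%.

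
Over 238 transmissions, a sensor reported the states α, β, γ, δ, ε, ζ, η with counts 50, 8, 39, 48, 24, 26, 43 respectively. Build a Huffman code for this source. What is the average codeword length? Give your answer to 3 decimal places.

2.723 bits/symbol

Probabilities are the counts divided by 238.
Repeatedly combine the two least-probable nodes; the expected code length is the sum of the merged weights.
merge 4/119 + 12/119 → 16/119
merge 13/119 + 16/119 → 29/119
merge 39/238 + 43/238 → 41/119
merge 24/119 + 25/119 → 7/17
merge 29/119 + 41/119 → 10/17
merge 7/17 + 10/17 → 1
L = 16/119 + 29/119 + 41/119 + 7/17 + 10/17 + 1 = 324/119 ≈ 2.723 bits/symbol.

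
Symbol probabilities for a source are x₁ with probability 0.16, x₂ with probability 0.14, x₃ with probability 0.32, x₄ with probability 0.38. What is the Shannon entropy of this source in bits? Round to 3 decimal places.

H = −Σ pᵢ log₂ pᵢ.
−0.16·log₂(0.16) = 0.4230
−0.14·log₂(0.14) = 0.3971
−0.32·log₂(0.32) = 0.5260
−0.38·log₂(0.38) = 0.5305
Sum ≈ 1.8766 → 1.877 bits.

1.877 bits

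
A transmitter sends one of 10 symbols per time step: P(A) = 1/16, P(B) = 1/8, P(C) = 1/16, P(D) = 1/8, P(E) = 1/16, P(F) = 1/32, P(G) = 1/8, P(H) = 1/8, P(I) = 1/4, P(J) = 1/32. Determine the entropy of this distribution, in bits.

3.0625 bits

Each probability is a power of 1/2, so log₂(1/p) is an integer.
H = Σ p·log₂(1/p) = 1/16·4 + 1/8·3 + 1/16·4 + 1/8·3 + 1/16·4 + 1/32·5 + 1/8·3 + 1/8·3 + 1/4·2 + 1/32·5 = 3.0625 bits.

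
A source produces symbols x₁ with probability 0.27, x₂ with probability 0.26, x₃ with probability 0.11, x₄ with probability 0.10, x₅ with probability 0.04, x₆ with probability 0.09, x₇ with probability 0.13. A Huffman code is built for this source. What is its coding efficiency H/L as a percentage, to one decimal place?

99.2%

Entropy H = −Σ p log₂ p ≈ 2.5788 bits.
Huffman merges: 1/25+9/100→13/100; 1/10+11/100→21/100; 13/100+13/100→13/50; 21/100+13/50→47/100; 13/50+27/100→53/100; 47/100+53/100→1. L = 13/5 ≈ 2.6000.
Efficiency = H/L = 2.5788/2.6000 = 99.2%.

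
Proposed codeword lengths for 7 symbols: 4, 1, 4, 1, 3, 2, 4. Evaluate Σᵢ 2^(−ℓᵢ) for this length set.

With common denominator 2^4 = 16: Σ 2^(−ℓᵢ) = 1/16 + 8/16 + 1/16 + 8/16 + 2/16 + 4/16 + 1/16 = 25/16 = 1.5625.

1.5625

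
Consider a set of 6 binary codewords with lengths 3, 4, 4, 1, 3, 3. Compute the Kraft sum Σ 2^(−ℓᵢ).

With common denominator 2^4 = 16: Σ 2^(−ℓᵢ) = 2/16 + 1/16 + 1/16 + 8/16 + 2/16 + 2/16 = 16/16 = 1.

1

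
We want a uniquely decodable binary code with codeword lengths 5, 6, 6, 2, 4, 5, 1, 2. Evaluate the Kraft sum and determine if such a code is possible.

With common denominator 2^6 = 64: Σ 2^(−ℓᵢ) = 2/64 + 1/64 + 1/64 + 16/64 + 4/64 + 2/64 + 32/64 + 16/64 = 74/64 = 1.15625.
Kraft's inequality requires Σ ≤ 1; here Σ = 1.15625 > 1, so no such prefix code exists.

1.15625; no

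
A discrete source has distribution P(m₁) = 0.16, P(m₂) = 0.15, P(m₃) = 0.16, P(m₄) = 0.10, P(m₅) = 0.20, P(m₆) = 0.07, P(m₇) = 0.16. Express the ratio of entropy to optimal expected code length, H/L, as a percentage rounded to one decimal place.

98.0%

Entropy H = −Σ p log₂ p ≈ 2.7447 bits.
Huffman merges: 7/100+1/10→17/100; 3/20+4/25→31/100; 4/25+4/25→8/25; 17/100+1/5→37/100; 31/100+8/25→63/100; 37/100+63/100→1. L = 14/5 ≈ 2.8000.
Efficiency = H/L = 2.7447/2.8000 = 98.0%.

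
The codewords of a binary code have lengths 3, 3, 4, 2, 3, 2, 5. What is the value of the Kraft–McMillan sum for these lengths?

With common denominator 2^5 = 32: Σ 2^(−ℓᵢ) = 4/32 + 4/32 + 2/32 + 8/32 + 4/32 + 8/32 + 1/32 = 31/32 = 0.96875.

0.96875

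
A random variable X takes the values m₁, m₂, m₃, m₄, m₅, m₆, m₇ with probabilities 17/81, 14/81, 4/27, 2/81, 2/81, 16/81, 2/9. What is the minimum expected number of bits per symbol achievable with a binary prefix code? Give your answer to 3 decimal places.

Repeatedly combine the two least-probable nodes; the expected code length is the sum of the merged weights.
merge 2/81 + 2/81 → 4/81
merge 4/81 + 4/27 → 16/81
merge 14/81 + 16/81 → 10/27
merge 16/81 + 17/81 → 11/27
merge 2/9 + 10/27 → 16/27
merge 11/27 + 16/27 → 1
L = 4/81 + 16/81 + 10/27 + 11/27 + 16/27 + 1 = 212/81 ≈ 2.617 bits/symbol.

2.617 bits/symbol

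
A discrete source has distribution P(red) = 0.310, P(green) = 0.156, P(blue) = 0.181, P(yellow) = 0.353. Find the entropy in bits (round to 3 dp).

H = −Σ pᵢ log₂ pᵢ.
−0.310·log₂(0.310) = 0.5238
−0.156·log₂(0.156) = 0.4181
−0.181·log₂(0.181) = 0.4463
−0.353·log₂(0.353) = 0.5303
Sum ≈ 1.9186 → 1.919 bits.

1.919 bits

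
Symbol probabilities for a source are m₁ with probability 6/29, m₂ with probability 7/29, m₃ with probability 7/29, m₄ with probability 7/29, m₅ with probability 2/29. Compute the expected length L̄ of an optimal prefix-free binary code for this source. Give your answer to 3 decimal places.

2.276 bits/symbol

Repeatedly combine the two least-probable nodes; the expected code length is the sum of the merged weights.
merge 2/29 + 6/29 → 8/29
merge 7/29 + 7/29 → 14/29
merge 7/29 + 8/29 → 15/29
merge 14/29 + 15/29 → 1
L = 8/29 + 14/29 + 15/29 + 1 = 66/29 ≈ 2.276 bits/symbol.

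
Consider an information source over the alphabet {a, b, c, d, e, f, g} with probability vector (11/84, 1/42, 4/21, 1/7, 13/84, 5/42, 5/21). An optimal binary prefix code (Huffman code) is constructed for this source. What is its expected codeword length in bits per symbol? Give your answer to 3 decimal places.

Repeatedly combine the two least-probable nodes; the expected code length is the sum of the merged weights.
merge 1/42 + 5/42 → 1/7
merge 11/84 + 1/7 → 23/84
merge 1/7 + 13/84 → 25/84
merge 4/21 + 5/21 → 3/7
merge 23/84 + 25/84 → 4/7
merge 3/7 + 4/7 → 1
L = 1/7 + 23/84 + 25/84 + 3/7 + 4/7 + 1 = 19/7 ≈ 2.714 bits/symbol.

2.714 bits/symbol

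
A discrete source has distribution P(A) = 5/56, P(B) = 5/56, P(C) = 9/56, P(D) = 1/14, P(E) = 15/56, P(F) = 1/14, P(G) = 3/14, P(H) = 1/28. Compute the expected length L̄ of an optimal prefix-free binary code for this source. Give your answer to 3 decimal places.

2.786 bits/symbol

Repeatedly combine the two least-probable nodes; the expected code length is the sum of the merged weights.
merge 1/28 + 1/14 → 3/28
merge 1/14 + 5/56 → 9/56
merge 5/56 + 3/28 → 11/56
merge 9/56 + 9/56 → 9/28
merge 11/56 + 3/14 → 23/56
merge 15/56 + 9/28 → 33/56
merge 23/56 + 33/56 → 1
L = 3/28 + 9/56 + 11/56 + 9/28 + 23/56 + 33/56 + 1 = 39/14 ≈ 2.786 bits/symbol.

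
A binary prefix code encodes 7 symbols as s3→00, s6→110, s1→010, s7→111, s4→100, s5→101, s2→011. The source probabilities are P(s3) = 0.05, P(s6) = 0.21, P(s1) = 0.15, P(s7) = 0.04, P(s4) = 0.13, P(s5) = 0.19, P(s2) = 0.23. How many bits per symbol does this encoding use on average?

L̄ = Σ pᵢ·ℓᵢ = 0.05·2 + 0.21·3 + 0.15·3 + 0.04·3 + 0.13·3 + 0.19·3 + 0.23·3 = 2.95 bits/symbol.

2.95 bits/symbol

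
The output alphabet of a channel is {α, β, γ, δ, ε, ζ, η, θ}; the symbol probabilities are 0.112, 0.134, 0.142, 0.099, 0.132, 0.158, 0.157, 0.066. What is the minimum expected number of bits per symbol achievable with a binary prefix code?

Repeatedly combine the two least-probable nodes; the expected code length is the sum of the merged weights.
merge 33/500 + 99/1000 → 33/200
merge 14/125 + 33/250 → 61/250
merge 67/500 + 71/500 → 69/250
merge 157/1000 + 79/500 → 63/200
merge 33/200 + 61/250 → 409/1000
merge 69/250 + 63/200 → 591/1000
merge 409/1000 + 591/1000 → 1
L = 33/200 + 61/250 + 69/250 + 63/200 + 409/1000 + 591/1000 + 1 = 3 bits/symbol.

3 bits/symbol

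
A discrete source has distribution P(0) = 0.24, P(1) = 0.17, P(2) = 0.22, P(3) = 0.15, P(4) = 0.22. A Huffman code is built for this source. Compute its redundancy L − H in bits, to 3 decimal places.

0.020 bits

Entropy H = −Σ p log₂ p ≈ 2.3004 bits.
Huffman merges: 3/20+17/100→8/25; 11/50+11/50→11/25; 6/25+8/25→14/25; 11/25+14/25→1. L = 58/25 ≈ 2.3200.
L − H = 2.3200 − 2.3004 = 0.020 bits.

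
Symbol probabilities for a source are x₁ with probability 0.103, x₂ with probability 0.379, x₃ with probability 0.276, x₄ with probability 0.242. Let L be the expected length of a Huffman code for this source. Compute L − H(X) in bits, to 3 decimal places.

Entropy H = −Σ p log₂ p ≈ 1.8762 bits.
Huffman merges: 103/1000+121/500→69/200; 69/250+69/200→621/1000; 379/1000+621/1000→1. L = 983/500 ≈ 1.9660.
L − H = 1.9660 − 1.8762 = 0.090 bits.

0.090 bits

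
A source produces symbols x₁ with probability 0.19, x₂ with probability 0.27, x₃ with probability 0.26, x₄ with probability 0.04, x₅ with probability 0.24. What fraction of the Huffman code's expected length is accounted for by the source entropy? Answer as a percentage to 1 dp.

96.4%

Entropy H = −Σ p log₂ p ≈ 2.1504 bits.
Huffman merges: 1/25+19/100→23/100; 23/100+6/25→47/100; 13/50+27/100→53/100; 47/100+53/100→1. L = 223/100 ≈ 2.2300.
Efficiency = H/L = 2.1504/2.2300 = 96.4%.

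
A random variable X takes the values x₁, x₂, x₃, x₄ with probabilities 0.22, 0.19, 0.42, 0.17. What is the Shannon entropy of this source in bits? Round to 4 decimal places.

H = −Σ pᵢ log₂ pᵢ.
−0.22·log₂(0.22) = 0.4806
−0.19·log₂(0.19) = 0.4552
−0.42·log₂(0.42) = 0.5256
−0.17·log₂(0.17) = 0.4346
Sum ≈ 1.8960 → 1.8960 bits.

1.8960 bits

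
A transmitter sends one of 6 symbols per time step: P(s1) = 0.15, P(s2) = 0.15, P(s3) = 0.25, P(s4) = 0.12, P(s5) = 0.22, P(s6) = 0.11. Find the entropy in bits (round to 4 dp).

2.5190 bits

H = −Σ pᵢ log₂ pᵢ.
−0.15·log₂(0.15) = 0.4105
−0.15·log₂(0.15) = 0.4105
−0.25·log₂(0.25) = 0.5000
−0.12·log₂(0.12) = 0.3671
−0.22·log₂(0.22) = 0.4806
−0.11·log₂(0.11) = 0.3503
Sum ≈ 2.5190 → 2.5190 bits.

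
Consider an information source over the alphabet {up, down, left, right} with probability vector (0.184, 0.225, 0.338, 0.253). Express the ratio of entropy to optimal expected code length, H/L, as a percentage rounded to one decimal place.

98.2%

Entropy H = −Σ p log₂ p ≈ 1.9642 bits.
Huffman merges: 23/125+9/40→409/1000; 253/1000+169/500→591/1000; 409/1000+591/1000→1. L = 2 ≈ 2.0000.
Efficiency = H/L = 1.9642/2.0000 = 98.2%.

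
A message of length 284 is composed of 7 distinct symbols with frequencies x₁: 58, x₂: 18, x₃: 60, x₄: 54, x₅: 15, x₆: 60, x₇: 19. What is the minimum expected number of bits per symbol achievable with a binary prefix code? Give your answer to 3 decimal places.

2.673 bits/symbol

Probabilities are the counts divided by 284.
Repeatedly combine the two least-probable nodes; the expected code length is the sum of the merged weights.
merge 15/284 + 9/142 → 33/284
merge 19/284 + 33/284 → 13/71
merge 13/71 + 27/142 → 53/142
merge 29/142 + 15/71 → 59/142
merge 15/71 + 53/142 → 83/142
merge 59/142 + 83/142 → 1
L = 33/284 + 13/71 + 53/142 + 59/142 + 83/142 + 1 = 759/284 ≈ 2.673 bits/symbol.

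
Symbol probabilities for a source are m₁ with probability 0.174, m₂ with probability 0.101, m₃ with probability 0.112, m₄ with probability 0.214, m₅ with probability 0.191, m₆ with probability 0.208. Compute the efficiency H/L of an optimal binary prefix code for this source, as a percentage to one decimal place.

Entropy H = −Σ p log₂ p ≈ 2.5302 bits.
Huffman merges: 101/1000+14/125→213/1000; 87/500+191/1000→73/200; 26/125+213/1000→421/1000; 107/500+73/200→579/1000; 421/1000+579/1000→1. L = 1289/500 ≈ 2.5780.
Efficiency = H/L = 2.5302/2.5780 = 98.1%.

98.1%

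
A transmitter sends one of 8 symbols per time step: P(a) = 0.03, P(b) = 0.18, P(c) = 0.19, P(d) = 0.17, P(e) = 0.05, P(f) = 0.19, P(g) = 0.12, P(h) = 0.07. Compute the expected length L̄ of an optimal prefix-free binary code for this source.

2.85 bits/symbol

Repeatedly combine the two least-probable nodes; the expected code length is the sum of the merged weights.
merge 3/100 + 1/20 → 2/25
merge 7/100 + 2/25 → 3/20
merge 3/25 + 3/20 → 27/100
merge 17/100 + 9/50 → 7/20
merge 19/100 + 19/100 → 19/50
merge 27/100 + 7/20 → 31/50
merge 19/50 + 31/50 → 1
L = 2/25 + 3/20 + 27/100 + 7/20 + 19/50 + 31/50 + 1 = 57/20 = 2.85 bits/symbol.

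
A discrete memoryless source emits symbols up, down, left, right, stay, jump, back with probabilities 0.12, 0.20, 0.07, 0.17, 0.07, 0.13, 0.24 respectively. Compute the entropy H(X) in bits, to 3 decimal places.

H = −Σ pᵢ log₂ pᵢ.
−0.12·log₂(0.12) = 0.3671
−0.20·log₂(0.20) = 0.4644
−0.07·log₂(0.07) = 0.2686
−0.17·log₂(0.17) = 0.4346
−0.07·log₂(0.07) = 0.2686
−0.13·log₂(0.13) = 0.3826
−0.24·log₂(0.24) = 0.4941
Sum ≈ 2.6799 → 2.680 bits.

2.680 bits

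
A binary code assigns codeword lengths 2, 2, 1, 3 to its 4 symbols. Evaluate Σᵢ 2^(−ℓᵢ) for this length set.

1.125

With common denominator 2^3 = 8: Σ 2^(−ℓᵢ) = 2/8 + 2/8 + 4/8 + 1/8 = 9/8 = 1.125.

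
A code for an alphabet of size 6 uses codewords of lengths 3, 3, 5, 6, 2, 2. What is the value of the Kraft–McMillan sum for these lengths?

0.796875

With common denominator 2^6 = 64: Σ 2^(−ℓᵢ) = 8/64 + 8/64 + 2/64 + 1/64 + 16/64 + 16/64 = 51/64 = 0.796875.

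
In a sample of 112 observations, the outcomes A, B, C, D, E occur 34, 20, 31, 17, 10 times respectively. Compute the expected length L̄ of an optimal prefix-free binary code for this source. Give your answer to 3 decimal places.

Probabilities are the counts divided by 112.
Repeatedly combine the two least-probable nodes; the expected code length is the sum of the merged weights.
merge 5/56 + 17/112 → 27/112
merge 5/28 + 27/112 → 47/112
merge 31/112 + 17/56 → 65/112
merge 47/112 + 65/112 → 1
L = 27/112 + 47/112 + 65/112 + 1 = 251/112 ≈ 2.241 bits/symbol.

2.241 bits/symbol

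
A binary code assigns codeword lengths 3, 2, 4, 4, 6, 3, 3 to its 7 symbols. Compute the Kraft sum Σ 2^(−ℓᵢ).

With common denominator 2^6 = 64: Σ 2^(−ℓᵢ) = 8/64 + 16/64 + 4/64 + 4/64 + 1/64 + 8/64 + 8/64 = 49/64 = 0.765625.

0.765625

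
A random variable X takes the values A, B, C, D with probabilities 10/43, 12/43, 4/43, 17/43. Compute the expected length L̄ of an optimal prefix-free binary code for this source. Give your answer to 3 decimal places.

Repeatedly combine the two least-probable nodes; the expected code length is the sum of the merged weights.
merge 4/43 + 10/43 → 14/43
merge 12/43 + 14/43 → 26/43
merge 17/43 + 26/43 → 1
L = 14/43 + 26/43 + 1 = 83/43 ≈ 1.930 bits/symbol.

1.930 bits/symbol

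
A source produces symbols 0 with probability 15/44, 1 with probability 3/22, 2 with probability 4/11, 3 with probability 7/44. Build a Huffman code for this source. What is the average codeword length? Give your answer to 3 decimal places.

1.932 bits/symbol

Repeatedly combine the two least-probable nodes; the expected code length is the sum of the merged weights.
merge 3/22 + 7/44 → 13/44
merge 13/44 + 15/44 → 7/11
merge 4/11 + 7/11 → 1
L = 13/44 + 7/11 + 1 = 85/44 ≈ 1.932 bits/symbol.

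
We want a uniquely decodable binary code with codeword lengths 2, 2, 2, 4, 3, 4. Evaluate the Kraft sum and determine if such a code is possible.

With common denominator 2^4 = 16: Σ 2^(−ℓᵢ) = 4/16 + 4/16 + 4/16 + 1/16 + 2/16 + 1/16 = 16/16 = 1.
Kraft's inequality requires Σ ≤ 1; here Σ = 1 ≤ 1, so such a prefix code exists.

1; yes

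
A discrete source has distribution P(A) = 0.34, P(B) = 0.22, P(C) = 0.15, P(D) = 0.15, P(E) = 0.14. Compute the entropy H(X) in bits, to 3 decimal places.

2.228 bits

H = −Σ pᵢ log₂ pᵢ.
−0.34·log₂(0.34) = 0.5292
−0.22·log₂(0.22) = 0.4806
−0.15·log₂(0.15) = 0.4105
−0.15·log₂(0.15) = 0.4105
−0.14·log₂(0.14) = 0.3971
Sum ≈ 2.2279 → 2.228 bits.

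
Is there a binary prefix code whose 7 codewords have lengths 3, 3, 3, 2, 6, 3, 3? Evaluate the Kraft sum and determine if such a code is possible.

0.890625; yes

With common denominator 2^6 = 64: Σ 2^(−ℓᵢ) = 8/64 + 8/64 + 8/64 + 16/64 + 1/64 + 8/64 + 8/64 = 57/64 = 0.890625.
Kraft's inequality requires Σ ≤ 1; here Σ = 0.890625 ≤ 1, so such a prefix code exists.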